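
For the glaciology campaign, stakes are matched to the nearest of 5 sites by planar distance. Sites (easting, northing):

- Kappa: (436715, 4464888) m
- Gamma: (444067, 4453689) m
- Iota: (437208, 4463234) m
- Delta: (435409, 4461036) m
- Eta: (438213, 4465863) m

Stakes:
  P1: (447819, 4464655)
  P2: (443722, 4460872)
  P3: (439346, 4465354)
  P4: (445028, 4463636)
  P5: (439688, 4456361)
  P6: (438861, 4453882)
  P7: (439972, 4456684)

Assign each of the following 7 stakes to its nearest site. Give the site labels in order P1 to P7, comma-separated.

P1 → Eta (d²=93734500.00)
P2 → Iota (d²=48011240.00)
P3 → Eta (d²=1542770.00)
P4 → Eta (d²=51403754.00)
P5 → Gamma (d²=26315225.00)
P6 → Gamma (d²=27139685.00)
P7 → Gamma (d²=25739050.00)

Eta, Iota, Eta, Eta, Gamma, Gamma, Gamma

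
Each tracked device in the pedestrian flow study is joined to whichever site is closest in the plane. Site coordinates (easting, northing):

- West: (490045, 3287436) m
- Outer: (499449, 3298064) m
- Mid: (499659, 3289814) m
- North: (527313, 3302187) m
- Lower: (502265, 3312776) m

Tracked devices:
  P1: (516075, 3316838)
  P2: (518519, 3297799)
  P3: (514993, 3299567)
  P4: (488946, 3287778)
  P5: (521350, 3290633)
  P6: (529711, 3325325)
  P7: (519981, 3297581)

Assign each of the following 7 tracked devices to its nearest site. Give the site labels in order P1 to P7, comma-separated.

Lower, North, North, West, North, North, North

P1 → Lower (d²=207215944.00)
P2 → North (d²=96588980.00)
P3 → North (d²=158646800.00)
P4 → West (d²=1324765.00)
P5 → North (d²=169052285.00)
P6 → North (d²=541117448.00)
P7 → North (d²=74973460.00)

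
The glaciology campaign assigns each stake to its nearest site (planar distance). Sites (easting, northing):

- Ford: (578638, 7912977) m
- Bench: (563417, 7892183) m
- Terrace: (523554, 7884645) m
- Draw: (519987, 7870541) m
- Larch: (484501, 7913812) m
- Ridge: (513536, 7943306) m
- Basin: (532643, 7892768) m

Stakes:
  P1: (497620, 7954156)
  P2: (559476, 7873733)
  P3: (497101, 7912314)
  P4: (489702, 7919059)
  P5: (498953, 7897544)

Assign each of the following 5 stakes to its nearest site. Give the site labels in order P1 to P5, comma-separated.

Ridge, Bench, Larch, Larch, Larch

P1 → Ridge (d²=371041556.00)
P2 → Bench (d²=355933981.00)
P3 → Larch (d²=161004004.00)
P4 → Larch (d²=54581410.00)
P5 → Larch (d²=473508128.00)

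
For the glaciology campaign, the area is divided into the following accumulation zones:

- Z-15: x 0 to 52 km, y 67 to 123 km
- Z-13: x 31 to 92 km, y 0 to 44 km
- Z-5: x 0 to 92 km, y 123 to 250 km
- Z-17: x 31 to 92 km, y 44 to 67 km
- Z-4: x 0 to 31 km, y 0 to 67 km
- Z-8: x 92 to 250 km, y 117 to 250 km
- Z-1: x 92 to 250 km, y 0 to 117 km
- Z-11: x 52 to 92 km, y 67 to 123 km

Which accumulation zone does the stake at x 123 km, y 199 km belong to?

Z-8

The point has x = 123 and y = 199.
Only Z-8 satisfies 92 ≤ x ≤ 250 and 117 ≤ y ≤ 250.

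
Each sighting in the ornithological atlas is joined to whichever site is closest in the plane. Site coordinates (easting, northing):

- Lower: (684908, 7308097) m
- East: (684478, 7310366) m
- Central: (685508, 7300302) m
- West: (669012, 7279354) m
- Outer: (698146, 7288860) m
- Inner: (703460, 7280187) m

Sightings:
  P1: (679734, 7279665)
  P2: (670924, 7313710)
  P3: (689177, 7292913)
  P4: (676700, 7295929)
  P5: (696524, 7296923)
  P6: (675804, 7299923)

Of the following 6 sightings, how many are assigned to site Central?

P1 → West
P2 → East
P3 → Central
P4 → Central
P5 → Outer
P6 → Central
3 of the 6 go to Central.

3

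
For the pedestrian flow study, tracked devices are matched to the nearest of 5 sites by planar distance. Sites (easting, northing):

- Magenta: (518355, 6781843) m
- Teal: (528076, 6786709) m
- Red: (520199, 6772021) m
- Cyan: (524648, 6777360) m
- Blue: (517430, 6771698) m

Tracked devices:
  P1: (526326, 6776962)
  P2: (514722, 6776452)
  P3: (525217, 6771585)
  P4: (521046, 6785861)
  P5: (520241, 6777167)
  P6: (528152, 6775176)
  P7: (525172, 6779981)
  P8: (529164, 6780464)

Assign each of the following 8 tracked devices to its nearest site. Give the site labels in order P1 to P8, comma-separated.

P1 → Cyan (d²=2974088.00)
P2 → Blue (d²=29933780.00)
P3 → Red (d²=25370420.00)
P4 → Magenta (d²=23385805.00)
P5 → Cyan (d²=19458898.00)
P6 → Cyan (d²=17047872.00)
P7 → Cyan (d²=7144217.00)
P8 → Cyan (d²=30029072.00)

Cyan, Blue, Red, Magenta, Cyan, Cyan, Cyan, Cyan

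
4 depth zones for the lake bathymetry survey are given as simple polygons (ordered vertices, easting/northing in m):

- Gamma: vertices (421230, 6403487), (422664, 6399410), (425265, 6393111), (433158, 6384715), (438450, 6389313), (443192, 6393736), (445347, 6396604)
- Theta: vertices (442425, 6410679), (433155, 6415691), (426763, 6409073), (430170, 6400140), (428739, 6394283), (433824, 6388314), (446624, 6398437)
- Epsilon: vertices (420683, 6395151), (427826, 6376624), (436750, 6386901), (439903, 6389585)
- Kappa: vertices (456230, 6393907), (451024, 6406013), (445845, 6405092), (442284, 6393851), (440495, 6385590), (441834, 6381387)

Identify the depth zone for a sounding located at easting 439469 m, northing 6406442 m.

Theta

Cast a ray rightward from (439469, 6406442). For each polygon, the edges (by vertex number in listed order) whose endpoints lie on opposite sides of northing = 6406442, where each meets that height, and whether that is right or left of the point:
Gamma: no edge straddles that height → 0 crossings.
Theta: 3–4 at easting≈427766.4 (left), 7–1 at easting≈443878.3 (right) → 1 crossing.
Epsilon: no edge straddles that height → 0 crossings.
Kappa: no edge straddles that height → 0 crossings.
Only Theta has an odd count, so the point is inside Theta.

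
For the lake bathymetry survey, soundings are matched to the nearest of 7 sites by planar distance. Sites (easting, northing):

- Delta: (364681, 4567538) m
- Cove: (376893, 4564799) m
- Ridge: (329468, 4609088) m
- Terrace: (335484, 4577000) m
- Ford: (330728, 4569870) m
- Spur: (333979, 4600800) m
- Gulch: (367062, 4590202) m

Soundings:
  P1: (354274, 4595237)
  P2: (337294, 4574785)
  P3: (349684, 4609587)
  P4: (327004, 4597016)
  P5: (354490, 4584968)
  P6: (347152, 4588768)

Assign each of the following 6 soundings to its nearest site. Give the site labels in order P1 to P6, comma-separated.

Gulch, Terrace, Spur, Spur, Gulch, Terrace

P1 → Gulch (d²=188884169.00)
P2 → Terrace (d²=8182325.00)
P3 → Spur (d²=323858394.00)
P4 → Spur (d²=62969281.00)
P5 → Gulch (d²=185449940.00)
P6 → Terrace (d²=274628048.00)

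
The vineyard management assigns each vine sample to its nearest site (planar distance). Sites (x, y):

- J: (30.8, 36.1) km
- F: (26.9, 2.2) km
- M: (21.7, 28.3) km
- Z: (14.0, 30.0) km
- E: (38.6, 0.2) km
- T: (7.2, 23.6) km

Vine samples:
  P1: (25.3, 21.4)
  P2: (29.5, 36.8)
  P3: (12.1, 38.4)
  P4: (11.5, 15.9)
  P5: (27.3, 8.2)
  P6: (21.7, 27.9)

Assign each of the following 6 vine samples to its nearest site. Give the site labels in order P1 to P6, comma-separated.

P1 → M (d²=60.57)
P2 → J (d²=2.18)
P3 → Z (d²=74.17)
P4 → T (d²=77.78)
P5 → F (d²=36.16)
P6 → M (d²=0.16)

M, J, Z, T, F, M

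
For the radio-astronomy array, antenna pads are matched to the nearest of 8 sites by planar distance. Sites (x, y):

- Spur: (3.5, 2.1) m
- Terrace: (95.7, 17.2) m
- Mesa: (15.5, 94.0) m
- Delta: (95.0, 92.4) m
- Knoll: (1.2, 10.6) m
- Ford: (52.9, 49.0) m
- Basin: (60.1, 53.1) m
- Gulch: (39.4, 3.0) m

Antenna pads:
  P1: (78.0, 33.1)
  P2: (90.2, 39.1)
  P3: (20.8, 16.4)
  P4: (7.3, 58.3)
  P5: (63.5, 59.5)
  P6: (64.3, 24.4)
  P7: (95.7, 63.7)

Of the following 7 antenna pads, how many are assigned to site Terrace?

2

P1 → Terrace
P2 → Terrace
P3 → Knoll
P4 → Mesa
P5 → Basin
P6 → Ford
P7 → Delta
2 of the 7 go to Terrace.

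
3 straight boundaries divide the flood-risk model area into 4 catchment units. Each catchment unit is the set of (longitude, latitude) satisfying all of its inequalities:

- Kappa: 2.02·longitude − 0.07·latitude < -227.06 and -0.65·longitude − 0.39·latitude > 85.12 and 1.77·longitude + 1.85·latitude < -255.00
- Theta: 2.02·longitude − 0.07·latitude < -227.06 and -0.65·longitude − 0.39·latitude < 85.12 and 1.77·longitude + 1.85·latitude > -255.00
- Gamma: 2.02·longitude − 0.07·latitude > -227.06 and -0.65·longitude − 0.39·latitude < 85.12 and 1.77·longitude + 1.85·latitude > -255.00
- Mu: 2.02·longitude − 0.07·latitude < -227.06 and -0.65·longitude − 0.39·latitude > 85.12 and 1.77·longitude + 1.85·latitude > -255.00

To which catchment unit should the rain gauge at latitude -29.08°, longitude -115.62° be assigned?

Kappa

2.02·-115.62 − 0.07·-29.08 = -231.517, which is < -227.06
-0.65·-115.62 − 0.39·-29.08 = 86.494, which is > 85.12
1.77·-115.62 + 1.85·-29.08 = -258.445, which is < -255.00
This sign pattern matches Kappa.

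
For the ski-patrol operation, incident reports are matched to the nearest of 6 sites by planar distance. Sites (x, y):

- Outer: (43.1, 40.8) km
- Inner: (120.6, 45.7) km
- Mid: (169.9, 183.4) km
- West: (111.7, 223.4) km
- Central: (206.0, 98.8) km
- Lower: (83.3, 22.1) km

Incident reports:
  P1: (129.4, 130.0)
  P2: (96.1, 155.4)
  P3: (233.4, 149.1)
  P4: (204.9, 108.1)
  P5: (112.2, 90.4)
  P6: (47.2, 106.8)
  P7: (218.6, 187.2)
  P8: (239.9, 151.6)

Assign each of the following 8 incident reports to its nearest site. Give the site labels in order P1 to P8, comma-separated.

Mid, West, Central, Central, Inner, Outer, Mid, Central

P1 → Mid (d²=4491.81)
P2 → West (d²=4867.36)
P3 → Central (d²=3280.85)
P4 → Central (d²=87.70)
P5 → Inner (d²=2068.65)
P6 → Outer (d²=4372.81)
P7 → Mid (d²=2386.13)
P8 → Central (d²=3937.05)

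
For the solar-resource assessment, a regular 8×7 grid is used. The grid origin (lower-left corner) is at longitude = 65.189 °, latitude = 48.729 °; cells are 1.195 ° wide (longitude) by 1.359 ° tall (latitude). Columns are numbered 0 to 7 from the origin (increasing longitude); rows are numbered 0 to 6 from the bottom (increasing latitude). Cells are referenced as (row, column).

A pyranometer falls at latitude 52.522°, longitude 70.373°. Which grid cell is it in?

Column index: ⌊(70.373 − 65.189) / 1.195⌋ = ⌊4.338⌋ = 4
Row offset from origin: ⌊(52.522 − 48.729) / 1.359⌋ = ⌊2.791⌋ = 2 → row 2

(2, 4)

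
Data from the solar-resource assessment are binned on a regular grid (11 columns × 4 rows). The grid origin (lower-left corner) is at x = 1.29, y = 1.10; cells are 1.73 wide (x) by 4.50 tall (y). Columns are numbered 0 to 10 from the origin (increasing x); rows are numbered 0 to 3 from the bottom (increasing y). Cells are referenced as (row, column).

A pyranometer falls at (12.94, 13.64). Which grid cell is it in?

Column index: ⌊(12.94 − 1.29) / 1.73⌋ = ⌊6.734⌋ = 6
Row offset from origin: ⌊(13.64 − 1.10) / 4.50⌋ = ⌊2.787⌋ = 2 → row 2

(2, 6)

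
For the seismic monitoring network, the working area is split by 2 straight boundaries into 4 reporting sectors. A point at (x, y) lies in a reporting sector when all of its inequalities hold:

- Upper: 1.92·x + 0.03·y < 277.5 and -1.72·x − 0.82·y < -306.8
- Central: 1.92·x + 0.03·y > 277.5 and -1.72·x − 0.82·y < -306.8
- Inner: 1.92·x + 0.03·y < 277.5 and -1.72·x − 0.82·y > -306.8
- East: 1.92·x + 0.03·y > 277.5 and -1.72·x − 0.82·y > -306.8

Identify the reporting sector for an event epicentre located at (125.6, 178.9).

Upper

1.92·125.6 + 0.03·178.9 = 246.519, which is < 277.5
-1.72·125.6 − 0.82·178.9 = -362.730, which is < -306.8
This sign pattern matches Upper.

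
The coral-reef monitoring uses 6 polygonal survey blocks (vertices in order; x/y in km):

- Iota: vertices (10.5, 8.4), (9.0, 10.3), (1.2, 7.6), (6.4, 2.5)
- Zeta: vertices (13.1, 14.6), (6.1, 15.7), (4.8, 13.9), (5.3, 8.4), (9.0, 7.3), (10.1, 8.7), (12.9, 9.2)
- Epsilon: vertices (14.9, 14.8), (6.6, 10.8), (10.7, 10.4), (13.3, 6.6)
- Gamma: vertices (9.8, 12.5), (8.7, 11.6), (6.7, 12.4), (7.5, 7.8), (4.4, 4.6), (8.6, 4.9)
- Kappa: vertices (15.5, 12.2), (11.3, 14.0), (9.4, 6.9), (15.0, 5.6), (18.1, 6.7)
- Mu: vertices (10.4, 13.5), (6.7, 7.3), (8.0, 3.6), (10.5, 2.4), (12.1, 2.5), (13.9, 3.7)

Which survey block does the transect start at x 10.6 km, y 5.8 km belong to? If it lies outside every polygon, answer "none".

Mu

Cast a ray rightward from (10.6, 5.8). For each polygon, the edges (by vertex number in listed order) whose endpoints lie on opposite sides of y = 5.8, where each meets that height, and whether that is right or left of the point:
Iota: 3–4 at x≈3.04 (left), 4–1 at x≈8.69 (left) → 0 crossings.
Zeta: no edge straddles that height → 0 crossings.
Epsilon: no edge straddles that height → 0 crossings.
Gamma: 4–5 at x≈5.56 (left), 6–1 at x≈8.74 (left) → 0 crossings.
Kappa: 3–4 at x≈14.14 (right), 4–5 at x≈15.56 (right) → 2 crossings.
Mu: 2–3 at x≈7.23 (left), 6–1 at x≈13.15 (right) → 1 crossing.
Only Mu has an odd count, so the point is inside Mu.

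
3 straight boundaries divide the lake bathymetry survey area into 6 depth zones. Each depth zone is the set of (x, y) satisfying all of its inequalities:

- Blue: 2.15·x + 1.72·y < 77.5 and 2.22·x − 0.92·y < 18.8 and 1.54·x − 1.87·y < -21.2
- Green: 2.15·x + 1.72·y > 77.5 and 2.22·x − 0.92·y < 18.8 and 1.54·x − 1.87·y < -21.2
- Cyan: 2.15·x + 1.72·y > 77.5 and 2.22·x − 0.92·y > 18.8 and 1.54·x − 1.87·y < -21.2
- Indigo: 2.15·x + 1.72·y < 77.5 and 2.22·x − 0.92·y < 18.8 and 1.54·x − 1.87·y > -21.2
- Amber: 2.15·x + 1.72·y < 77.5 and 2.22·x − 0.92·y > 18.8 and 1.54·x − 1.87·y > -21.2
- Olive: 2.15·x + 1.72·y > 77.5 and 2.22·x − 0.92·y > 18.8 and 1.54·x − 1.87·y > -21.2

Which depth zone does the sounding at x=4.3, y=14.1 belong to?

Indigo

2.15·4.3 + 1.72·14.1 = 33.497, which is < 77.5
2.22·4.3 − 0.92·14.1 = -3.426, which is < 18.8
1.54·4.3 − 1.87·14.1 = -19.745, which is > -21.2
This sign pattern matches Indigo.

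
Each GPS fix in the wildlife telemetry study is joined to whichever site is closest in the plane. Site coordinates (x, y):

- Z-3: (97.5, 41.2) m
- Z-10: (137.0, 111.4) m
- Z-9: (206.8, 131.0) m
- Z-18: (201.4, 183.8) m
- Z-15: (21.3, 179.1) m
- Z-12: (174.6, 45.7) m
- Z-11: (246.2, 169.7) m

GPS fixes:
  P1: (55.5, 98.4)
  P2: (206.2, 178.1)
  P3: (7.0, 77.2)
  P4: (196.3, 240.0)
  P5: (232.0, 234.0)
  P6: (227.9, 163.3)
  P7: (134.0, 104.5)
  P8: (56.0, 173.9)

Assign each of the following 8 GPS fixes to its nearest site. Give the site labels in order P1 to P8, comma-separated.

P1 → Z-3 (d²=5035.84)
P2 → Z-18 (d²=55.53)
P3 → Z-3 (d²=9486.25)
P4 → Z-18 (d²=3184.45)
P5 → Z-18 (d²=3456.40)
P6 → Z-11 (d²=375.85)
P7 → Z-10 (d²=56.61)
P8 → Z-15 (d²=1231.13)

Z-3, Z-18, Z-3, Z-18, Z-18, Z-11, Z-10, Z-15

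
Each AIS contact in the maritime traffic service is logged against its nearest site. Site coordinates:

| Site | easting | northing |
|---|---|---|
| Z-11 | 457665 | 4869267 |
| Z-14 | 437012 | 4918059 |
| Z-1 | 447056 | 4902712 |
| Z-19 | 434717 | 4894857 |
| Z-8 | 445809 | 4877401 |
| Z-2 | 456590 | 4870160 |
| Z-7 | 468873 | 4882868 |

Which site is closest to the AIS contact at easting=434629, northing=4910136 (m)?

Z-14

Squared distances to each site:
Z-11: 2200932457.000; Z-14: 68452618.000; Z-1: 209546105.000; Z-19: 233455585.000; Z-8: 1196572625.000; Z-2: 2080366097.000; Z-7: 1916195360.000.
Minimum at Z-14.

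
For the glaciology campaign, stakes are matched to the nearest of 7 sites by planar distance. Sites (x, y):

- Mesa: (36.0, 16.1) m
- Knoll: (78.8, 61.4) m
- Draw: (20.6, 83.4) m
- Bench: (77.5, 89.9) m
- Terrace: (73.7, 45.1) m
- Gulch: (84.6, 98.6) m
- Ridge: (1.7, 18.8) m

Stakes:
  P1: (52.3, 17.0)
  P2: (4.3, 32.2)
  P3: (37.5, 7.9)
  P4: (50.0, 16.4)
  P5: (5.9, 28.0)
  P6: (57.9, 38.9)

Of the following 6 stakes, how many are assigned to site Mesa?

P1 → Mesa
P2 → Ridge
P3 → Mesa
P4 → Mesa
P5 → Ridge
P6 → Terrace
3 of the 6 go to Mesa.

3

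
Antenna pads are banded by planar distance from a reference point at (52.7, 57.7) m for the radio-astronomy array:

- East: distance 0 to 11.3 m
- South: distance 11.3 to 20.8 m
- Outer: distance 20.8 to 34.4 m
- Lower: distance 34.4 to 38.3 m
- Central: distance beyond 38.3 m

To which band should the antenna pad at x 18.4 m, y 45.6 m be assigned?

Lower

Distance = √((18.4−52.7)² + (45.6−57.7)²) = √(1176.490 + 146.410) = 36.372 m.
34.4 ≤ 36.372 < 38.3 → Lower.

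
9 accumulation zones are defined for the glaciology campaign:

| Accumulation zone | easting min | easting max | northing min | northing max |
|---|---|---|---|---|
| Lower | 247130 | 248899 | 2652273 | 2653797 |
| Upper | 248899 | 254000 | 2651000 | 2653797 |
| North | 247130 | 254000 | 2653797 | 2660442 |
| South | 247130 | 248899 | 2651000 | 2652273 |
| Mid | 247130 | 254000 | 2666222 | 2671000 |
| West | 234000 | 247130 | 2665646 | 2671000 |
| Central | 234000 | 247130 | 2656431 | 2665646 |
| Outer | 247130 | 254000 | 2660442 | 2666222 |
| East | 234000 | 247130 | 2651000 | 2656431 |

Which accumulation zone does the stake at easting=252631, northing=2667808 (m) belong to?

The point has easting = 252631 and northing = 2667808.
Only Mid satisfies 247130 ≤ easting ≤ 254000 and 2666222 ≤ northing ≤ 2671000.

Mid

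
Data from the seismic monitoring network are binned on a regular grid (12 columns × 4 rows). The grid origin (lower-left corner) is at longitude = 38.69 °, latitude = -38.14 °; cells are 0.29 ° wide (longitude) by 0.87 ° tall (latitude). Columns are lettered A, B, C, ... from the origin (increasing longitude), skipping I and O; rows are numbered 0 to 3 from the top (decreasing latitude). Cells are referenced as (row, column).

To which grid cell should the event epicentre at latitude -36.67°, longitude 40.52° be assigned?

Column index: ⌊(40.52 − 38.69) / 0.29⌋ = ⌊6.310⌋ = 6 → column G
Row offset from origin: ⌊(-36.67 − -38.14) / 0.87⌋ = ⌊1.690⌋ = 1 → row 2 (counted from top)

(2, G)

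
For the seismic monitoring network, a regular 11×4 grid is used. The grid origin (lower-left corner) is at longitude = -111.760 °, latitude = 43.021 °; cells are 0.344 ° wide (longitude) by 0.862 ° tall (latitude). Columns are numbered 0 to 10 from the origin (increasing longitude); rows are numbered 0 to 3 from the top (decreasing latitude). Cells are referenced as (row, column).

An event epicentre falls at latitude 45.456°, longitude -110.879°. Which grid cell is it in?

(1, 2)

Column index: ⌊(-110.879 − -111.760) / 0.344⌋ = ⌊2.561⌋ = 2
Row offset from origin: ⌊(45.456 − 43.021) / 0.862⌋ = ⌊2.825⌋ = 2 → row 1 (counted from top)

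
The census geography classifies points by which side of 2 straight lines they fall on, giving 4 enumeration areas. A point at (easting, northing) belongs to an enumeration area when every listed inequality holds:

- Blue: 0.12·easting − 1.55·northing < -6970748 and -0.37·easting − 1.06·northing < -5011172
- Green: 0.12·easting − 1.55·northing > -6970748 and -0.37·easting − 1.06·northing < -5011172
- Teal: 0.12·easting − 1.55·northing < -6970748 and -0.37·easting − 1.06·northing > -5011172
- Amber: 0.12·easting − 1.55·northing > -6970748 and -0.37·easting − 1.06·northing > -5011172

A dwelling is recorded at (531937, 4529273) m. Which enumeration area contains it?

Amber

0.12·531937 − 1.55·4529273 = -6956540.710, which is > -6970748
-0.37·531937 − 1.06·4529273 = -4997846.070, which is > -5011172
This sign pattern matches Amber.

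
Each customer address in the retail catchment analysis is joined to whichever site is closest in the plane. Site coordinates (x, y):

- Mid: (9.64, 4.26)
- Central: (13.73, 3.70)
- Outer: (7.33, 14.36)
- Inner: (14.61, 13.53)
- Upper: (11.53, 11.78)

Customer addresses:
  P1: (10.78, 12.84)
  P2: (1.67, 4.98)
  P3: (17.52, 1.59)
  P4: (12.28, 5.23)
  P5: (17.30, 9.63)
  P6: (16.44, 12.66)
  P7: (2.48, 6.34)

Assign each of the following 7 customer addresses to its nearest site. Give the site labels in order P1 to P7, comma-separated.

Upper, Mid, Central, Central, Inner, Inner, Mid

P1 → Upper (d²=1.69)
P2 → Mid (d²=64.04)
P3 → Central (d²=18.82)
P4 → Central (d²=4.44)
P5 → Inner (d²=22.45)
P6 → Inner (d²=4.11)
P7 → Mid (d²=55.59)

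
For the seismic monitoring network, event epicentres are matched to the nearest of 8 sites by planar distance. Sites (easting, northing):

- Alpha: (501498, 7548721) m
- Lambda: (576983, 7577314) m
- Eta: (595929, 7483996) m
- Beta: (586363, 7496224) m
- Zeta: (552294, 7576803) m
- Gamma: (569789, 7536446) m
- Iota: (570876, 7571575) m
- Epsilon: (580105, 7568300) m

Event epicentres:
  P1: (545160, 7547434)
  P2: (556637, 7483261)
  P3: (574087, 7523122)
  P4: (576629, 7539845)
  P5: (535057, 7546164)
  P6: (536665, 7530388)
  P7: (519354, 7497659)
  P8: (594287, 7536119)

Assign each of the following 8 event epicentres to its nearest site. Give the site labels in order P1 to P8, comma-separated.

P1 → Gamma (d²=727323785.00)
P2 → Beta (d²=1051674445.00)
P3 → Gamma (d²=196001780.00)
P4 → Gamma (d²=58338801.00)
P5 → Alpha (d²=1132744730.00)
P6 → Gamma (d²=1133898740.00)
P7 → Alpha (d²=2926164580.00)
P8 → Gamma (d²=600258933.00)

Gamma, Beta, Gamma, Gamma, Alpha, Gamma, Alpha, Gamma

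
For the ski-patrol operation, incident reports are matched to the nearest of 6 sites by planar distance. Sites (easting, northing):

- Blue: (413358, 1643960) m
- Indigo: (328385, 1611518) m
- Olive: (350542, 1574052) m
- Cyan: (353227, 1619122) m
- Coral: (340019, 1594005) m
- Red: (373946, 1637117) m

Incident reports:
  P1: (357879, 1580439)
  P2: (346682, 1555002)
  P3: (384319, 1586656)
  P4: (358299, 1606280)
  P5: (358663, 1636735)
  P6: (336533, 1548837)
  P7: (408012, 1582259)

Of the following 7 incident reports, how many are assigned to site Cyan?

P1 → Olive
P2 → Olive
P3 → Olive
P4 → Cyan
P5 → Red
P6 → Olive
P7 → Olive
1 of the 7 goes to Cyan.

1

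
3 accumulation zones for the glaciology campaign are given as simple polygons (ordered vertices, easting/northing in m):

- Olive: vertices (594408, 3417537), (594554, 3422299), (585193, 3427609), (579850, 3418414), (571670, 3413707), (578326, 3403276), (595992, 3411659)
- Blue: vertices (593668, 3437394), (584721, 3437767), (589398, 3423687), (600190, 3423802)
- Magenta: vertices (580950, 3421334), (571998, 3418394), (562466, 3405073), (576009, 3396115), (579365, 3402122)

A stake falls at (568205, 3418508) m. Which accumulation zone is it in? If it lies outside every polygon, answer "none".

none

Cast a ray rightward from (568205, 3418508). For each polygon, the edges (by vertex number in listed order) whose endpoints lie on opposite sides of northing = 3418508, where each meets that height, and whether that is right or left of the point:
Olive: 1–2 at easting≈594437.8 (right), 3–4 at easting≈579904.6 (right) → 2 crossings.
Blue: no edge straddles that height → 0 crossings.
Magenta: 1–2 at easting≈572345.1 (right), 5–1 at easting≈580716.9 (right) → 2 crossings.
All counts are even, so the point lies outside every listed polygon.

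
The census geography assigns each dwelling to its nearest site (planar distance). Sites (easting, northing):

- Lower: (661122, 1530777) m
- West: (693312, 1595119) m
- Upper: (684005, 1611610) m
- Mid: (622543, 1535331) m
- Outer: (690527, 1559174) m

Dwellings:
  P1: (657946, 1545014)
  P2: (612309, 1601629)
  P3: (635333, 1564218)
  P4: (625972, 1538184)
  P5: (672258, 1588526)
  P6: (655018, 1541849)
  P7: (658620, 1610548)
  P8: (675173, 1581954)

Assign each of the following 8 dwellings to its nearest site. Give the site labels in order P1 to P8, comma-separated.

Lower, Mid, Mid, Mid, West, Lower, Upper, West

P1 → Lower (d²=212779145.00)
P2 → Mid (d²=4500159560.00)
P3 → Mid (d²=998042869.00)
P4 → Mid (d²=19897650.00)
P5 → West (d²=486738565.00)
P6 → Lower (d²=159848000.00)
P7 → Upper (d²=645526069.00)
P8 → West (d²=502340546.00)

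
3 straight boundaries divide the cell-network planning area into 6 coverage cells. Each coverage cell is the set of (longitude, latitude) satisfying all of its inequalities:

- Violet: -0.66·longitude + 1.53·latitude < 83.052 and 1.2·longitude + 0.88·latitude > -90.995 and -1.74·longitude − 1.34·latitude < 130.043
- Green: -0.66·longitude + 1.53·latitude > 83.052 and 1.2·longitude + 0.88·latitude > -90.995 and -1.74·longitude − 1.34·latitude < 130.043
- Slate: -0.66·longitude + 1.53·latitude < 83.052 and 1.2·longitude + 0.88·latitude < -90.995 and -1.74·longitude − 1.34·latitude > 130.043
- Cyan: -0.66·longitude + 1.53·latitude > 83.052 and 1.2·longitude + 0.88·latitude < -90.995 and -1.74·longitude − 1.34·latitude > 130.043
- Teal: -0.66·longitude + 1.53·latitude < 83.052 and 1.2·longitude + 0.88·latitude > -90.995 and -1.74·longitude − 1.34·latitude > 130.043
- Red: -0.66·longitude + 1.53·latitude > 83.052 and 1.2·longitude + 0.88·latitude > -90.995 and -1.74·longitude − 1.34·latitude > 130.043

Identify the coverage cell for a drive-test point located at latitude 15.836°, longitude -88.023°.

-0.66·-88.023 + 1.53·15.836 = 82.324, which is < 83.052
1.2·-88.023 + 0.88·15.836 = -91.692, which is < -90.995
-1.74·-88.023 − 1.34·15.836 = 131.940, which is > 130.043
This sign pattern matches Slate.

Slate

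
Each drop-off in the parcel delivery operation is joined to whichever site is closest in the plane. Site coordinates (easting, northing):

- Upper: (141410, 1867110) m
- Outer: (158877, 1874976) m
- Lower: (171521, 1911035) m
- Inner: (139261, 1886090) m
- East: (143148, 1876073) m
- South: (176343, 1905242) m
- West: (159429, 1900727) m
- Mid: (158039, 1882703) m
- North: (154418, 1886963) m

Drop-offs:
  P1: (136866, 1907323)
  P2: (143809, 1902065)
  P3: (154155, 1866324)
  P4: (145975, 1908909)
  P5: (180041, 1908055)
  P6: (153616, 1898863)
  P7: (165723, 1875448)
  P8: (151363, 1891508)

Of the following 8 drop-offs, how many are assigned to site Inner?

1

P1 → Inner
P2 → West
P3 → Outer
P4 → West
P5 → South
P6 → West
P7 → Outer
P8 → North
1 of the 8 goes to Inner.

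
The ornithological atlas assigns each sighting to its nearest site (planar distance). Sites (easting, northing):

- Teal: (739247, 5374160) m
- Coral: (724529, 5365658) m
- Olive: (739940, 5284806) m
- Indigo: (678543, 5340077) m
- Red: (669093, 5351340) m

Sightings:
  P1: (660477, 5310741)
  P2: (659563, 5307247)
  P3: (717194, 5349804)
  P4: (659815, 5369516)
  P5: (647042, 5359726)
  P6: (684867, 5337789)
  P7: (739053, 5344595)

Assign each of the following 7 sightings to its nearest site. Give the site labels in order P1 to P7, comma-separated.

Indigo, Indigo, Coral, Red, Red, Indigo, Coral

P1 → Indigo (d²=1186981252.00)
P2 → Indigo (d²=1438049300.00)
P3 → Coral (d²=305151541.00)
P4 → Red (d²=416448260.00)
P5 → Red (d²=556571597.00)
P6 → Indigo (d²=45227920.00)
P7 → Coral (d²=654596545.00)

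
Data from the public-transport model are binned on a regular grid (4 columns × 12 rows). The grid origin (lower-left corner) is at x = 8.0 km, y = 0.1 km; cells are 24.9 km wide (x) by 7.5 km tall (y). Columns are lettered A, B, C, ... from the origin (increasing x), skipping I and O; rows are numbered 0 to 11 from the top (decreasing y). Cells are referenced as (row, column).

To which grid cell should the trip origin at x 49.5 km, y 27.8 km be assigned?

Column index: ⌊(49.5 − 8.0) / 24.9⌋ = ⌊1.667⌋ = 1 → column B
Row offset from origin: ⌊(27.8 − 0.1) / 7.5⌋ = ⌊3.693⌋ = 3 → row 8 (counted from top)

(8, B)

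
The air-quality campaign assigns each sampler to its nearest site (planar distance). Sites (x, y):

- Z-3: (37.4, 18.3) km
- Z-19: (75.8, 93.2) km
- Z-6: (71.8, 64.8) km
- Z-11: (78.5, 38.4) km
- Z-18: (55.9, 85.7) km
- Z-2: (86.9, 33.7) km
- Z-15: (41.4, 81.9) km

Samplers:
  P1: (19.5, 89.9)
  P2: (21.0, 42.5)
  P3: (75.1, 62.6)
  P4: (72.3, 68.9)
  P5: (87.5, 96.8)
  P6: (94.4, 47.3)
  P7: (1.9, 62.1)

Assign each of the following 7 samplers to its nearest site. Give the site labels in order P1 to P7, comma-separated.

Z-15, Z-3, Z-6, Z-6, Z-19, Z-2, Z-15

P1 → Z-15 (d²=543.61)
P2 → Z-3 (d²=854.60)
P3 → Z-6 (d²=15.73)
P4 → Z-6 (d²=17.06)
P5 → Z-19 (d²=149.85)
P6 → Z-2 (d²=241.21)
P7 → Z-15 (d²=1952.29)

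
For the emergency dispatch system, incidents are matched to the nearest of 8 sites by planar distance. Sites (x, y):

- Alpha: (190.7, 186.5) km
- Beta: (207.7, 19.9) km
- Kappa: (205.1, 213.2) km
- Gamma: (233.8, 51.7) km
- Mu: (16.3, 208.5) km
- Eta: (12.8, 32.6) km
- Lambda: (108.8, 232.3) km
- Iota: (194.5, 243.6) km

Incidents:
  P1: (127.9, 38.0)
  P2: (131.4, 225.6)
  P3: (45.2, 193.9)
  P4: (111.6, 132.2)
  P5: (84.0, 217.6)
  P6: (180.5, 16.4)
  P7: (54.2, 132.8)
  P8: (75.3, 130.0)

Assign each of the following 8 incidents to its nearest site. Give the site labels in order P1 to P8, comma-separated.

Beta, Lambda, Mu, Alpha, Lambda, Beta, Mu, Mu

P1 → Beta (d²=6695.65)
P2 → Lambda (d²=555.65)
P3 → Mu (d²=1048.37)
P4 → Alpha (d²=9205.30)
P5 → Lambda (d²=831.13)
P6 → Beta (d²=752.09)
P7 → Mu (d²=7166.90)
P8 → Mu (d²=9643.25)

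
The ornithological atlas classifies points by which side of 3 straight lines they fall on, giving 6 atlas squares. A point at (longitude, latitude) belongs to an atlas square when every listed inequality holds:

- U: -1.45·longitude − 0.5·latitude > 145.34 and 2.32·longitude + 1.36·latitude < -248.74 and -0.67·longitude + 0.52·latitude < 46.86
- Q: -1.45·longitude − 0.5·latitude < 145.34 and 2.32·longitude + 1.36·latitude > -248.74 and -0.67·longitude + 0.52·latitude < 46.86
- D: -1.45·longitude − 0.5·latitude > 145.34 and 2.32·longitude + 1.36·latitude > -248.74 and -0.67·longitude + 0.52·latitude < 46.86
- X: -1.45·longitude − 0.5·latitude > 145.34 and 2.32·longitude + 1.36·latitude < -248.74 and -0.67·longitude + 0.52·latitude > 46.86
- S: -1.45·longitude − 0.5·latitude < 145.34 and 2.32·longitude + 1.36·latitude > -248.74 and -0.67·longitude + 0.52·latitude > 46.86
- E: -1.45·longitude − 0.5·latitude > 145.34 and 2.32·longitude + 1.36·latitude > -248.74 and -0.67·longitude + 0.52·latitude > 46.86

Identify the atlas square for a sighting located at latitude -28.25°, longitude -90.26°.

Q

-1.45·-90.26 − 0.5·-28.25 = 145.002, which is < 145.34
2.32·-90.26 + 1.36·-28.25 = -247.823, which is > -248.74
-0.67·-90.26 + 0.52·-28.25 = 45.784, which is < 46.86
This sign pattern matches Q.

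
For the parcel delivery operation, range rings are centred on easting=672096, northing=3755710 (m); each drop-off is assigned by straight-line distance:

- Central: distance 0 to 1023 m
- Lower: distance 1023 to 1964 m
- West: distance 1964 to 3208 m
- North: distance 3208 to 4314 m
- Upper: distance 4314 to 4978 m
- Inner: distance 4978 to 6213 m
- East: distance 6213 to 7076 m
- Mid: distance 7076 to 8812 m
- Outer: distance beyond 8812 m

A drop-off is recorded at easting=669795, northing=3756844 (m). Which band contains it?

Distance = √((669795−672096)² + (3756844−3755710)²) = √(5294601.000 + 1285956.000) = 2565.260 m.
1964 ≤ 2565.260 < 3208 → West.

West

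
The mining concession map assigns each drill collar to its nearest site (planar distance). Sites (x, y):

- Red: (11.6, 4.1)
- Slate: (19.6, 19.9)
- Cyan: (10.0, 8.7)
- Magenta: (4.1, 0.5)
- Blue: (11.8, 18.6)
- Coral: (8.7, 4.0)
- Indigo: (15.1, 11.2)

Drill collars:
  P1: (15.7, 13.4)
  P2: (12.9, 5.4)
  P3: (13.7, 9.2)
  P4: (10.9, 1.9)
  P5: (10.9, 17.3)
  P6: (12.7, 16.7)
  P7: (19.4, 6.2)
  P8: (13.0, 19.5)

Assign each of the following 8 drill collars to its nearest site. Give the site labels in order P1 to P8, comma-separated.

P1 → Indigo (d²=5.20)
P2 → Red (d²=3.38)
P3 → Indigo (d²=5.96)
P4 → Red (d²=5.33)
P5 → Blue (d²=2.50)
P6 → Blue (d²=4.42)
P7 → Indigo (d²=43.49)
P8 → Blue (d²=2.25)

Indigo, Red, Indigo, Red, Blue, Blue, Indigo, Blue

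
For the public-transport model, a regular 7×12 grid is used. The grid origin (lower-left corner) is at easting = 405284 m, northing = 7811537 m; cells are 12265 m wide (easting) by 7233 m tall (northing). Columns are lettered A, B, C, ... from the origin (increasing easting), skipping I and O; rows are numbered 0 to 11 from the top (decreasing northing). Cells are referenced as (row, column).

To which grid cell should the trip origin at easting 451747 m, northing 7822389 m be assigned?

(10, D)

Column index: ⌊(451747 − 405284) / 12265⌋ = ⌊3.788⌋ = 3 → column D
Row offset from origin: ⌊(7822389 − 7811537) / 7233⌋ = ⌊1.500⌋ = 1 → row 10 (counted from top)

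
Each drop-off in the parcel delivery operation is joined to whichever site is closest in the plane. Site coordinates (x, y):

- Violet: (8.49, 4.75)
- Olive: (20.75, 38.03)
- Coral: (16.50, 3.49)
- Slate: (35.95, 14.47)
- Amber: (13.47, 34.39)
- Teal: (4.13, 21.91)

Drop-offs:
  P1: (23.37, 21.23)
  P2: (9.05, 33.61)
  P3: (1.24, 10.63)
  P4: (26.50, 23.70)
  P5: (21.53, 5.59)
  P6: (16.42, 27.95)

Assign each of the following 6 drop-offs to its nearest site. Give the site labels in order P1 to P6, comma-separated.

P1 → Slate (d²=203.95)
P2 → Amber (d²=20.14)
P3 → Violet (d²=87.14)
P4 → Slate (d²=174.50)
P5 → Coral (d²=29.71)
P6 → Amber (d²=50.18)

Slate, Amber, Violet, Slate, Coral, Amber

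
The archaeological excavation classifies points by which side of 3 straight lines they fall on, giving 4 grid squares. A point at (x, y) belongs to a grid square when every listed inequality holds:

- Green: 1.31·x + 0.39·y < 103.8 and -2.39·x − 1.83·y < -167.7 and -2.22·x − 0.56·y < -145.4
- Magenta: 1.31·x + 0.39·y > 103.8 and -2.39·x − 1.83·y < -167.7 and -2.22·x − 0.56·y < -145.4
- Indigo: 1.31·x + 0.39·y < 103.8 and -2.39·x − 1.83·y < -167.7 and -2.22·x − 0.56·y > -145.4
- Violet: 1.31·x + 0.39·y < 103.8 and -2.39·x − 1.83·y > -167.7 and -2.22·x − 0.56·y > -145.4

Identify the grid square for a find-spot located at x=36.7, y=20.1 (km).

1.31·36.7 + 0.39·20.1 = 55.916, which is < 103.8
-2.39·36.7 − 1.83·20.1 = -124.496, which is > -167.7
-2.22·36.7 − 0.56·20.1 = -92.730, which is > -145.4
This sign pattern matches Violet.

Violet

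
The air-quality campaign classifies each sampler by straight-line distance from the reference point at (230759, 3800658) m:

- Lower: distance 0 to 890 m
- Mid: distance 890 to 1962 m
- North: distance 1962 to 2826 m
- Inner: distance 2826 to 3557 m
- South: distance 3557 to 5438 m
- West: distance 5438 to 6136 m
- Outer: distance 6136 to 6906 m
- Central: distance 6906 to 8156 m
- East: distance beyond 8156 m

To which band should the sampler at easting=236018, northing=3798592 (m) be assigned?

Distance = √((236018−230759)² + (3798592−3800658)²) = √(27657081.000 + 4268356.000) = 5650.260 m.
5438 ≤ 5650.260 < 6136 → West.

West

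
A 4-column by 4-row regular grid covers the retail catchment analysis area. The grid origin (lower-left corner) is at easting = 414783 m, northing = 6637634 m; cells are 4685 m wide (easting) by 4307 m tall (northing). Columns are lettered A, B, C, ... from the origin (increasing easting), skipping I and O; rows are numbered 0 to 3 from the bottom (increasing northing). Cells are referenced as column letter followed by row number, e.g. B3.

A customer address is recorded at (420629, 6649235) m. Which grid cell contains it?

Column index: ⌊(420629 − 414783) / 4685⌋ = ⌊1.248⌋ = 1 → column B
Row offset from origin: ⌊(6649235 − 6637634) / 4307⌋ = ⌊2.694⌋ = 2 → row 2

B2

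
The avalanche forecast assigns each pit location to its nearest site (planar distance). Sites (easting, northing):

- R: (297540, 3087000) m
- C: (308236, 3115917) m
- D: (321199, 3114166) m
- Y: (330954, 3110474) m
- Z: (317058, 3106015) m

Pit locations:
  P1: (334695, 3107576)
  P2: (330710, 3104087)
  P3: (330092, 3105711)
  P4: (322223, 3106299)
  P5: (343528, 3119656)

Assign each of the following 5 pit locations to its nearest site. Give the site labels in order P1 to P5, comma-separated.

Y, Y, Y, Z, Y

P1 → Y (d²=22393485.00)
P2 → Y (d²=40853305.00)
P3 → Y (d²=23429213.00)
P4 → Z (d²=26757881.00)
P5 → Y (d²=242414600.00)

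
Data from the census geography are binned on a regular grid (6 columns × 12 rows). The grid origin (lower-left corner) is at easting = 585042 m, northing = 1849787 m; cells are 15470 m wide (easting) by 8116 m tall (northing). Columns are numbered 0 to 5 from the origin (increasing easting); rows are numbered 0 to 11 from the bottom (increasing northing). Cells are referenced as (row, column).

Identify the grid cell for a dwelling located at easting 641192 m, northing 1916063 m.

Column index: ⌊(641192 − 585042) / 15470⌋ = ⌊3.630⌋ = 3
Row offset from origin: ⌊(1916063 − 1849787) / 8116⌋ = ⌊8.166⌋ = 8 → row 8

(8, 3)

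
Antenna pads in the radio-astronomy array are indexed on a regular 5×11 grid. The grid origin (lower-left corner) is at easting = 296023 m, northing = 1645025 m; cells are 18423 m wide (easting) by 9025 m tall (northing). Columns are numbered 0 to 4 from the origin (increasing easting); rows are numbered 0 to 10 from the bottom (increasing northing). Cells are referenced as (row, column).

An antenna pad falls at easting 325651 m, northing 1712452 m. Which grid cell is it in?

(7, 1)

Column index: ⌊(325651 − 296023) / 18423⌋ = ⌊1.608⌋ = 1
Row offset from origin: ⌊(1712452 − 1645025) / 9025⌋ = ⌊7.471⌋ = 7 → row 7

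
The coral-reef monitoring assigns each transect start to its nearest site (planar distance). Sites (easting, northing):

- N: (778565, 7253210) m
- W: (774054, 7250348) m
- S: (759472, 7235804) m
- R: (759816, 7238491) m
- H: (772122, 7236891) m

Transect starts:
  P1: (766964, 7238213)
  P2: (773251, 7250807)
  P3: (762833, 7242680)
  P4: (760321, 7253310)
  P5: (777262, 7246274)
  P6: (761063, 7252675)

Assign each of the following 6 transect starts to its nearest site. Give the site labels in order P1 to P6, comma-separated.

H, W, R, W, W, W

P1 → H (d²=28352648.00)
P2 → W (d²=855490.00)
P3 → R (d²=26650010.00)
P4 → W (d²=197368733.00)
P5 → W (d²=26888740.00)
P6 → W (d²=174181010.00)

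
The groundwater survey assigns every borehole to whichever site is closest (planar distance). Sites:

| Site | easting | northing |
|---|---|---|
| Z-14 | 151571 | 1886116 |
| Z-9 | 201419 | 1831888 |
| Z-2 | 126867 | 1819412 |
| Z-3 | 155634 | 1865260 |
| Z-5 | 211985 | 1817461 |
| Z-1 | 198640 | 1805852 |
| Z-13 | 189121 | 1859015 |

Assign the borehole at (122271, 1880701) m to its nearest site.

Squared distances to each site:
Z-14: 887812225.000; Z-9: 8647114873.000; Z-2: 3777464737.000; Z-3: 1351514250.000; Z-5: 12047899396.000; Z-1: 11434596962.000; Z-13: 4939205096.000.
Minimum at Z-14.

Z-14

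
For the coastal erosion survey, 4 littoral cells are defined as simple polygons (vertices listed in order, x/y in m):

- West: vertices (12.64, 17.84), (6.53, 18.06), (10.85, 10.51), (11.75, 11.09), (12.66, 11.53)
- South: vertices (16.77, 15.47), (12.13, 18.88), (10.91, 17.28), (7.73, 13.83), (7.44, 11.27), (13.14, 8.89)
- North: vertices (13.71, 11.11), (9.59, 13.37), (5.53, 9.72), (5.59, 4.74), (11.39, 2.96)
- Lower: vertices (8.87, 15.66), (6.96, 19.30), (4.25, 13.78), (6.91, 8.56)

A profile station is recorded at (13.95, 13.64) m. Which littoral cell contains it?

Cast a ray rightward from (13.95, 13.64). For each polygon, the edges (by vertex number in listed order) whose endpoints lie on opposite sides of y = 13.64, where each meets that height, and whether that is right or left of the point:
West: 2–3 at x≈9.059 (left), 5–1 at x≈12.653 (left) → 0 crossings.
South: 4–5 at x≈7.708 (left), 6–1 at x≈15.760 (right) → 1 crossing.
North: no edge straddles that height → 0 crossings.
Lower: 3–4 at x≈4.321 (left), 4–1 at x≈8.312 (left) → 0 crossings.
Only South has an odd count, so the point is inside South.

South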